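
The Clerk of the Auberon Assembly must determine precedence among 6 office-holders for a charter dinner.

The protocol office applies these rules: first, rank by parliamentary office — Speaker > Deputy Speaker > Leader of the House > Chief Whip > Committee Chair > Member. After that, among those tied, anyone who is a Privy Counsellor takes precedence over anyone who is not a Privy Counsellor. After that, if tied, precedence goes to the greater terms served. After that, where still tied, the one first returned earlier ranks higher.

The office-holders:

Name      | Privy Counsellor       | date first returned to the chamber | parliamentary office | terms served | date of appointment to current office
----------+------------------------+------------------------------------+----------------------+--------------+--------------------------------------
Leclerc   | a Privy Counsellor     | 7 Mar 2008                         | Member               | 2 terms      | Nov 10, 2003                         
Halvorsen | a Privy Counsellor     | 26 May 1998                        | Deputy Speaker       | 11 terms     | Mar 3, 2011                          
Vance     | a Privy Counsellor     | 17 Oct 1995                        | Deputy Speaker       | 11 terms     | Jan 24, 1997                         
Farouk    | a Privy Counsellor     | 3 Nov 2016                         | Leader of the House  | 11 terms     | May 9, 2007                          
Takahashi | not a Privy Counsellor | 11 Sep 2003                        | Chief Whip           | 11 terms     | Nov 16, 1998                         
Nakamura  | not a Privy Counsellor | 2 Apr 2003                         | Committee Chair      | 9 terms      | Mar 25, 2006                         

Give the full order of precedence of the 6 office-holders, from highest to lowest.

Vance, Halvorsen, Farouk, Takahashi, Nakamura, Leclerc

By parliamentary office: Vance and Halvorsen (Deputy Speaker); then Farouk (Leader of the House); then Takahashi (Chief Whip); then Nakamura (Committee Chair); then Leclerc (Member).
Vance and Halvorsen are each a Privy Counsellor, so the next rule applies.
Vance and Halvorsen both have terms served 11 terms, so the next rule applies.
Among Vance and Halvorsen, by date first returned to the chamber (earlier first): Vance (17 Oct 1995) before Halvorsen (26 May 1998).
Full order: Vance, Halvorsen, Farouk, Takahashi, Nakamura, Leclerc.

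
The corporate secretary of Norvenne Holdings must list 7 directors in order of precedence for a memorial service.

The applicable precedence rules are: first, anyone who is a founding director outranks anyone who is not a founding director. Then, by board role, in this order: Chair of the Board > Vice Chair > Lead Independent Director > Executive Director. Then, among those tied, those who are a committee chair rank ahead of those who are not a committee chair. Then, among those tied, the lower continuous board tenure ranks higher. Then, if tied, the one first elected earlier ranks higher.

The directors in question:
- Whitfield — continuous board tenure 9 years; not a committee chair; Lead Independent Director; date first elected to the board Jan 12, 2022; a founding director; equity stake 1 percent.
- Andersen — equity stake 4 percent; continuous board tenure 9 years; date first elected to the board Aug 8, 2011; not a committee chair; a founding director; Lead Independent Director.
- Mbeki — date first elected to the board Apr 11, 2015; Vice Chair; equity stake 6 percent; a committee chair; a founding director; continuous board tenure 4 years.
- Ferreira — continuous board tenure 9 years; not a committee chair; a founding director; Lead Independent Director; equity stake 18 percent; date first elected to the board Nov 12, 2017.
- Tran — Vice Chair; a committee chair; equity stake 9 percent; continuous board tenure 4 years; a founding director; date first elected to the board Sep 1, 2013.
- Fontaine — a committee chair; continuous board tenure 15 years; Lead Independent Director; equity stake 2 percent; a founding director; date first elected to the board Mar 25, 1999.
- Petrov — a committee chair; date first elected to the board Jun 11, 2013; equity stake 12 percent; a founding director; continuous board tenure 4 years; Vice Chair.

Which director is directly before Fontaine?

By the first rule: Petrov, Tran, Mbeki, Fontaine, Andersen, Ferreira and Whitfield (each a founding director).
Among Petrov, Tran, Mbeki, Fontaine, Andersen, Ferreira and Whitfield, by board role: Petrov, Tran and Mbeki (Vice Chair) before Fontaine, Andersen, Ferreira and Whitfield (Lead Independent Director).
Petrov, Tran and Mbeki are each a committee chair, so the next rule applies.
Petrov, Tran and Mbeki all have continuous board tenure 4 years, so the next rule applies.
Among Petrov, Tran and Mbeki, by date first elected to the board (earlier first): Petrov (Jun 11, 2013) before Tran (Sep 1, 2013) before Mbeki (Apr 11, 2015).
Among Fontaine, Andersen, Ferreira and Whitfield, a committee chair before not a committee chair: Fontaine (a committee chair) before Andersen, Ferreira and Whitfield (not a committee chair).
Andersen, Ferreira and Whitfield all have continuous board tenure 9 years, so the next rule applies.
Among Andersen, Ferreira and Whitfield, by date first elected to the board (earlier first): Andersen (Aug 8, 2011) before Ferreira (Nov 12, 2017) before Whitfield (Jan 12, 2022).
Order: Petrov, Tran, Mbeki, Fontaine, Andersen, Ferreira, Whitfield.

Mbeki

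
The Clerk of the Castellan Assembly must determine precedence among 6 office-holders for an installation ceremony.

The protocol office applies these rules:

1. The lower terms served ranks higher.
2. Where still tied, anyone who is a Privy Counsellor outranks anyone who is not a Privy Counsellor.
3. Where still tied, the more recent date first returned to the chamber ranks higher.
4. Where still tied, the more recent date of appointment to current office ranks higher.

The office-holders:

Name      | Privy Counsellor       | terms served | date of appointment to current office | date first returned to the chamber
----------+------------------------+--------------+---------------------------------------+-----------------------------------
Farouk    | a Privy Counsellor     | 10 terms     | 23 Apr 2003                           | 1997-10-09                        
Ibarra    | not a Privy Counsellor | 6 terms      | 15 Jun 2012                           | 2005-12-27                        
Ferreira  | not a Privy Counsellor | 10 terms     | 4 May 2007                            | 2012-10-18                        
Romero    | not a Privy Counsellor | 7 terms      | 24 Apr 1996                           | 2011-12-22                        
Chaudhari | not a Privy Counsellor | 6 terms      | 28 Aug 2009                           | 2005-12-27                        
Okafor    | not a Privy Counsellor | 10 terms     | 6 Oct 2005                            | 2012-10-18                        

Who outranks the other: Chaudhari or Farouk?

By terms served (lower first): Ibarra and Chaudhari (both 6 terms); then Romero (7 terms); then Farouk, Ferreira and Okafor (each 10 terms).
Ibarra and Chaudhari are each not a Privy Counsellor, so the next rule applies.
Ibarra and Chaudhari both have date first returned to the chamber 2005-12-27, so the next rule applies.
Among Ibarra and Chaudhari, by date of appointment to current office (later first): Ibarra (15 Jun 2012) before Chaudhari (28 Aug 2009).
Among Farouk, Ferreira and Okafor, a Privy Counsellor before not a Privy Counsellor: Farouk (a Privy Counsellor) before Ferreira and Okafor (not a Privy Counsellor).
Ferreira and Okafor both have date first returned to the chamber 2012-10-18, so the next rule applies.
Among Ferreira and Okafor, by date of appointment to current office (later first): Ferreira (4 May 2007) before Okafor (6 Oct 2005).
So Chaudhari takes precedence.

Chaudhari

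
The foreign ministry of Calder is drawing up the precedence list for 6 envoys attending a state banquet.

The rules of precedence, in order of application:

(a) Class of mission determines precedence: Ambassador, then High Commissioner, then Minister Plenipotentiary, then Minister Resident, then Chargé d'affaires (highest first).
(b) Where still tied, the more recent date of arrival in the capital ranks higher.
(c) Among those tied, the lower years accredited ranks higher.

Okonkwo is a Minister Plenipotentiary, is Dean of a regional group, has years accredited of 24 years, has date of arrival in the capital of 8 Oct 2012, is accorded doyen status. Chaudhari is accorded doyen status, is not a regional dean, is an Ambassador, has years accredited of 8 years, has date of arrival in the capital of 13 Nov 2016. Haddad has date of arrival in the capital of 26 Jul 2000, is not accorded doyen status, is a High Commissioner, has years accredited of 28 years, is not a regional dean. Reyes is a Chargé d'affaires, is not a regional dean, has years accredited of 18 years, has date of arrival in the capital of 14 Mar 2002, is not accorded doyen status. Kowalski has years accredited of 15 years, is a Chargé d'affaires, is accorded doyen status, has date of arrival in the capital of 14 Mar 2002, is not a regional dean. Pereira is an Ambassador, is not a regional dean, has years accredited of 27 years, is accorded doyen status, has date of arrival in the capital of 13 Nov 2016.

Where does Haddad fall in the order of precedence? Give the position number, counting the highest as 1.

3

By class of mission: Chaudhari and Pereira (Ambassador); then Haddad (High Commissioner); then Okonkwo (Minister Plenipotentiary); then Kowalski and Reyes (Chargé d'affaires).
Chaudhari and Pereira both have date of arrival in the capital 13 Nov 2016, so the next rule applies.
Among Chaudhari and Pereira, by years accredited (lower first): Chaudhari (8 years) before Pereira (27 years).
Kowalski and Reyes both have date of arrival in the capital 14 Mar 2002, so the next rule applies.
Among Kowalski and Reyes, by years accredited (lower first): Kowalski (15 years) before Reyes (18 years).
Order: Chaudhari, Pereira, Haddad, Okonkwo, Kowalski, Reyes. So position 3.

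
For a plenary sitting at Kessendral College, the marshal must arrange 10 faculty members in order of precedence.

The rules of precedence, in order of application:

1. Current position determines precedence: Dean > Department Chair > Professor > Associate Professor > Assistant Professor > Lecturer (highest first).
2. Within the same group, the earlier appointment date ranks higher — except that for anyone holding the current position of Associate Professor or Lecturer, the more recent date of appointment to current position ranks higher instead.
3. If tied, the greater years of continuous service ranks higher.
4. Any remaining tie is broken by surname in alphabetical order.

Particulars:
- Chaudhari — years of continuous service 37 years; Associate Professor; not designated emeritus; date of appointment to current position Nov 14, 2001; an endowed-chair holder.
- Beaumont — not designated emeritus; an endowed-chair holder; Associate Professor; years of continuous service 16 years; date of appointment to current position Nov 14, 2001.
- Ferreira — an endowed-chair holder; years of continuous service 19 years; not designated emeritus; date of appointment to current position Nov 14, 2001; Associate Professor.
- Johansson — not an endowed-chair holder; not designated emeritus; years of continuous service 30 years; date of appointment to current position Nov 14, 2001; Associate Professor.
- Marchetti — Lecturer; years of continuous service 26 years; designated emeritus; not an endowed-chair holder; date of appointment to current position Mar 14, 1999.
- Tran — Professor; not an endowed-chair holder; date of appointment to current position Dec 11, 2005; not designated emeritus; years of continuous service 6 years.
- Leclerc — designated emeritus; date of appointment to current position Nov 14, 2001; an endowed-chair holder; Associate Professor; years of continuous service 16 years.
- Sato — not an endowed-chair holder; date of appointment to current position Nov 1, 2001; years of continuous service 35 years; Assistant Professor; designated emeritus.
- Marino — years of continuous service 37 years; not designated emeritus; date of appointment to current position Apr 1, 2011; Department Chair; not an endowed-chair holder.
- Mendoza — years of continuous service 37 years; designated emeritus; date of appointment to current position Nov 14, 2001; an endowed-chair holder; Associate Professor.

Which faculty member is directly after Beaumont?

By current position: Marino (Department Chair); then Tran (Professor); then Chaudhari, Mendoza, Johansson, Ferreira, Beaumont and Leclerc (Associate Professor); then Sato (Assistant Professor); then Marchetti (Lecturer).
Chaudhari, Mendoza, Johansson, Ferreira, Beaumont and Leclerc all have date of appointment to current position Nov 14, 2001, so the next rule applies.
Among Chaudhari, Mendoza, Johansson, Ferreira, Beaumont and Leclerc, by years of continuous service (higher first): Chaudhari and Mendoza (37 years) before Johansson (30 years) before Ferreira (19 years) before Beaumont and Leclerc (16 years).
Among Chaudhari and Mendoza, alphabetically by surname: Chaudhari before Mendoza.
Among Beaumont and Leclerc, alphabetically by surname: Beaumont before Leclerc.
Order: Marino, Tran, Chaudhari, Mendoza, Johansson, Ferreira, Beaumont, Leclerc, Sato, Marchetti.

Leclerc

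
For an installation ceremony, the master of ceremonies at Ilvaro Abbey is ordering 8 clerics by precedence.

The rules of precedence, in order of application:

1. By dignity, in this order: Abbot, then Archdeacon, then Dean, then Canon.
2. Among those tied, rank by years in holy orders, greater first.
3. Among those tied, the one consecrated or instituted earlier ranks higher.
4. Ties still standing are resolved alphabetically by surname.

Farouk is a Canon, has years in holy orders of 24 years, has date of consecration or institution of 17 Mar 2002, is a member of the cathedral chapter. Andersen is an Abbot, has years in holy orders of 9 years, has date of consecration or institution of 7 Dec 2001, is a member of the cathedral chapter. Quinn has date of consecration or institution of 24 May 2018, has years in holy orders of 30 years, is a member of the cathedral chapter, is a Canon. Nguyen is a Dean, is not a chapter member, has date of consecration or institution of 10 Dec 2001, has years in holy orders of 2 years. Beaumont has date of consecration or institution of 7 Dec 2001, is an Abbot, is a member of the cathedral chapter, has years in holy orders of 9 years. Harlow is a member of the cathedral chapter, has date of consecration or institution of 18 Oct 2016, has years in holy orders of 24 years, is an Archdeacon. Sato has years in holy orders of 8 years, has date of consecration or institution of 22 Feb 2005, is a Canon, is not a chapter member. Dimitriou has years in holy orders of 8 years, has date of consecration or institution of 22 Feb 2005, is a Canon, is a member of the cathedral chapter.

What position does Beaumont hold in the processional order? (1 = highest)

By dignity: Andersen and Beaumont (Abbot); then Harlow (Archdeacon); then Nguyen (Dean); then Quinn, Farouk, Dimitriou and Sato (Canon).
Andersen and Beaumont both have years in holy orders 9 years, so the next rule applies.
Andersen and Beaumont both have date of consecration or institution 7 Dec 2001, so the next rule applies.
Among Andersen and Beaumont, alphabetically by surname: Andersen before Beaumont.
Among Quinn, Farouk, Dimitriou and Sato, by years in holy orders (higher first): Quinn (30 years) before Farouk (24 years) before Dimitriou and Sato (8 years).
Dimitriou and Sato both have date of consecration or institution 22 Feb 2005, so the next rule applies.
Among Dimitriou and Sato, alphabetically by surname: Dimitriou before Sato.
Order: Andersen, Beaumont, Harlow, Nguyen, Quinn, Farouk, Dimitriou, Sato. So position 2.

2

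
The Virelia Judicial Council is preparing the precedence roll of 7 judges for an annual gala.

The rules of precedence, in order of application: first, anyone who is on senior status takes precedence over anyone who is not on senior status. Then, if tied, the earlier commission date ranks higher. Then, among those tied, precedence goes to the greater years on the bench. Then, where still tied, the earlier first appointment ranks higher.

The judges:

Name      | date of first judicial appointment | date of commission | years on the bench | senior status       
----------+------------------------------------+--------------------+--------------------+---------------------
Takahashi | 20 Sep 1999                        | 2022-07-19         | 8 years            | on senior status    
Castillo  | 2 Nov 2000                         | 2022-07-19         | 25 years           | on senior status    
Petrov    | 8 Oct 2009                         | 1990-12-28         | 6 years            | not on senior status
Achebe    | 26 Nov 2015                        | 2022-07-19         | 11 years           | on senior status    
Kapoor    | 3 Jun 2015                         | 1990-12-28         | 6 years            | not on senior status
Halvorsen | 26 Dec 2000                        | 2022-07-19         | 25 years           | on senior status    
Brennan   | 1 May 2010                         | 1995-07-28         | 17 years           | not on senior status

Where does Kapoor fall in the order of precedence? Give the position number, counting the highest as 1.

6

By the first rule: Castillo, Halvorsen, Achebe and Takahashi (each on senior status); then Petrov, Kapoor and Brennan (each not on senior status).
Castillo, Halvorsen, Achebe and Takahashi all have date of commission 2022-07-19, so the next rule applies.
Among Castillo, Halvorsen, Achebe and Takahashi, by years on the bench (higher first): Castillo and Halvorsen (25 years) before Achebe (11 years) before Takahashi (8 years).
Among Castillo and Halvorsen, by date of first judicial appointment (earlier first): Castillo (2 Nov 2000) before Halvorsen (26 Dec 2000).
Among Petrov, Kapoor and Brennan, by date of commission (earlier first): Petrov and Kapoor (1990-12-28) before Brennan (1995-07-28).
Petrov and Kapoor both have years on the bench 6 years, so the next rule applies.
Among Petrov and Kapoor, by date of first judicial appointment (earlier first): Petrov (8 Oct 2009) before Kapoor (3 Jun 2015).
Order: Castillo, Halvorsen, Achebe, Takahashi, Petrov, Kapoor, Brennan. So position 6.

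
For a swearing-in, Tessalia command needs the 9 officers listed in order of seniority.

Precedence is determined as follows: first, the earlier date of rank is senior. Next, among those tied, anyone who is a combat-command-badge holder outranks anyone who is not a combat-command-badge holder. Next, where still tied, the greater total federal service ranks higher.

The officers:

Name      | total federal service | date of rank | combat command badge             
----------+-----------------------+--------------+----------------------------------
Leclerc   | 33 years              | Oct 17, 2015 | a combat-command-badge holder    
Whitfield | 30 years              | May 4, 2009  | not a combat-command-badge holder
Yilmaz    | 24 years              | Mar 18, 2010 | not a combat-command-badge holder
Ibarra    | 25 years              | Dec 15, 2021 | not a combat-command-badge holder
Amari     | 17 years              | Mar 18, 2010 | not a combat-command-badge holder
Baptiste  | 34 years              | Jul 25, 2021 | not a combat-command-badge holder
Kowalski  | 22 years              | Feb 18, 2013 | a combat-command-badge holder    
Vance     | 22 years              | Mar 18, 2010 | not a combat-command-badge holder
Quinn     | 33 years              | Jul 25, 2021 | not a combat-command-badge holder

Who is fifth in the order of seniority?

Kowalski

By date of rank (earlier first): Whitfield (May 4, 2009); then Yilmaz, Vance and Amari (each Mar 18, 2010); then Kowalski (Feb 18, 2013); then Leclerc (Oct 17, 2015); then Baptiste and Quinn (both Jul 25, 2021); then Ibarra (Dec 15, 2021).
Yilmaz, Vance and Amari are each not a combat-command-badge holder, so the next rule applies.
Among Yilmaz, Vance and Amari, by total federal service (higher first): Yilmaz (24 years) before Vance (22 years) before Amari (17 years).
Baptiste and Quinn are each not a combat-command-badge holder, so the next rule applies.
Among Baptiste and Quinn, by total federal service (higher first): Baptiste (34 years) before Quinn (33 years).
Order: Whitfield, Yilmaz, Vance, Amari, Kowalski, Leclerc, Baptiste, Quinn, Ibarra.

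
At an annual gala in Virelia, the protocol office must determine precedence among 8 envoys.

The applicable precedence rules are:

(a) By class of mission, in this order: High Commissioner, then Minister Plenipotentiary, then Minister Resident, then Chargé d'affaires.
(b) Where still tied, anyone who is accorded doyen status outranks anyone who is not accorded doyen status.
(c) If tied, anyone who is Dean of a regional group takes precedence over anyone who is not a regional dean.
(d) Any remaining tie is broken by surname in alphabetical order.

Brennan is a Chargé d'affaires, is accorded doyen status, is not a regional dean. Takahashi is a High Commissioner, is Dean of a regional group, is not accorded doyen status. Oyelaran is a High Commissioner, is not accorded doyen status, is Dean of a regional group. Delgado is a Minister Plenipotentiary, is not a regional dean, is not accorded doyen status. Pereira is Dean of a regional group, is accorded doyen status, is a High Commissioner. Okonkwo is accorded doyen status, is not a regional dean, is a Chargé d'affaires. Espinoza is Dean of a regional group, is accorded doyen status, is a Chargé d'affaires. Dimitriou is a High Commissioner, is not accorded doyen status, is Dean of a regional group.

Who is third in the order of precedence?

Oyelaran

By class of mission: Pereira, Dimitriou, Oyelaran and Takahashi (High Commissioner); then Delgado (Minister Plenipotentiary); then Espinoza, Brennan and Okonkwo (Chargé d'affaires).
Among Pereira, Dimitriou, Oyelaran and Takahashi, accorded doyen status before not accorded doyen status: Pereira (accorded doyen status) before Dimitriou, Oyelaran and Takahashi (not accorded doyen status).
Dimitriou, Oyelaran and Takahashi are each Dean of a regional group, so the next rule applies.
Among Dimitriou, Oyelaran and Takahashi, alphabetically by surname: Dimitriou before Oyelaran before Takahashi.
Espinoza, Brennan and Okonkwo are each accorded doyen status, so the next rule applies.
Among Espinoza, Brennan and Okonkwo, Dean of a regional group before not a regional dean: Espinoza (Dean of a regional group) before Brennan and Okonkwo (not a regional dean).
Among Brennan and Okonkwo, alphabetically by surname: Brennan before Okonkwo.
Order: Pereira, Dimitriou, Oyelaran, Takahashi, Delgado, Espinoza, Brennan, Okonkwo.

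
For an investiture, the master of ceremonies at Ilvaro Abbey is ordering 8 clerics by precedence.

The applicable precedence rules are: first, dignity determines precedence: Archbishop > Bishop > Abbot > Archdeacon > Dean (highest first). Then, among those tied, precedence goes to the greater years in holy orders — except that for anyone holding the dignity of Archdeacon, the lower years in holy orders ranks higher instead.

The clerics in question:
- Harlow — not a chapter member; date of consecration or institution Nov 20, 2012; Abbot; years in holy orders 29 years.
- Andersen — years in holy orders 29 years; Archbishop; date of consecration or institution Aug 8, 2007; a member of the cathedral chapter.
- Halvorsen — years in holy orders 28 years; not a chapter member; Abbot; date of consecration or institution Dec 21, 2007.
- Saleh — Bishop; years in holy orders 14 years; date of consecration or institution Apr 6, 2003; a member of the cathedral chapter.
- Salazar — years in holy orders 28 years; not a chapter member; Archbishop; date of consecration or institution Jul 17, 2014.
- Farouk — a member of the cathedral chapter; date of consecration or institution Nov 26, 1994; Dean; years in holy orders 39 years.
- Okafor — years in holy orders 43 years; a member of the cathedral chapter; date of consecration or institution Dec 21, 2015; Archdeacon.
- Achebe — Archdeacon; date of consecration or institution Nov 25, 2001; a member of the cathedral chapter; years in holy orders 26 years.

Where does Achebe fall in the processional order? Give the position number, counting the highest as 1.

By dignity: Andersen and Salazar (Archbishop); then Saleh (Bishop); then Harlow and Halvorsen (Abbot); then Achebe and Okafor (Archdeacon); then Farouk (Dean).
Among Andersen and Salazar, by years in holy orders (higher first): Andersen (29 years) before Salazar (28 years).
Among Harlow and Halvorsen, by years in holy orders (higher first): Harlow (29 years) before Halvorsen (28 years).
Among Achebe and Okafor, by years in holy orders (lower first) (reversed rule for this group): Achebe (26 years) before Okafor (43 years).
Order: Andersen, Salazar, Saleh, Harlow, Halvorsen, Achebe, Okafor, Farouk. So position 6.

6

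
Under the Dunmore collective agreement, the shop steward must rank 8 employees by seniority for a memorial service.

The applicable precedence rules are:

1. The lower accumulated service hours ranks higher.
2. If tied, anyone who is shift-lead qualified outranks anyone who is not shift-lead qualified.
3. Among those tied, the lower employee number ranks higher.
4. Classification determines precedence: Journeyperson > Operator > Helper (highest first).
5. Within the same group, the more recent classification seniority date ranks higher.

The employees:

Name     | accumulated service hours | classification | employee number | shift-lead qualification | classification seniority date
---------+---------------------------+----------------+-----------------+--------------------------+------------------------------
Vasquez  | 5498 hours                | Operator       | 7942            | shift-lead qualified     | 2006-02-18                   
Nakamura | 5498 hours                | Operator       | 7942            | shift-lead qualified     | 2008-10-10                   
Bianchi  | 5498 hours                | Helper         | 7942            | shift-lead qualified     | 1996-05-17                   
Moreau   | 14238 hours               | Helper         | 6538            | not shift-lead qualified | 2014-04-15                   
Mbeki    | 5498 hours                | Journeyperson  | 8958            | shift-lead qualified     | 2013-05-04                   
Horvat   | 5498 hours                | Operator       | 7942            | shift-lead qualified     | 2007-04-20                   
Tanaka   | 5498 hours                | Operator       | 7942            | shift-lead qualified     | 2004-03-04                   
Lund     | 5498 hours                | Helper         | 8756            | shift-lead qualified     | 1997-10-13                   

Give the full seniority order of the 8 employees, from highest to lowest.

By accumulated service hours (lower first): Nakamura, Horvat, Vasquez, Tanaka, Bianchi, Lund and Mbeki (each 5498 hours); then Moreau (14238 hours).
Nakamura, Horvat, Vasquez, Tanaka, Bianchi, Lund and Mbeki are each shift-lead qualified, so the next rule applies.
Among Nakamura, Horvat, Vasquez, Tanaka, Bianchi, Lund and Mbeki, by employee number (lower first): Nakamura, Horvat, Vasquez, Tanaka and Bianchi (7942) before Lund (8756) before Mbeki (8958).
Among Nakamura, Horvat, Vasquez, Tanaka and Bianchi, by classification: Nakamura, Horvat, Vasquez and Tanaka (Operator) before Bianchi (Helper).
Among Nakamura, Horvat, Vasquez and Tanaka, by classification seniority date (later first): Nakamura (2008-10-10) before Horvat (2007-04-20) before Vasquez (2006-02-18) before Tanaka (2004-03-04).
Full order: Nakamura, Horvat, Vasquez, Tanaka, Bianchi, Lund, Mbeki, Moreau.

Nakamura, Horvat, Vasquez, Tanaka, Bianchi, Lund, Mbeki, Moreau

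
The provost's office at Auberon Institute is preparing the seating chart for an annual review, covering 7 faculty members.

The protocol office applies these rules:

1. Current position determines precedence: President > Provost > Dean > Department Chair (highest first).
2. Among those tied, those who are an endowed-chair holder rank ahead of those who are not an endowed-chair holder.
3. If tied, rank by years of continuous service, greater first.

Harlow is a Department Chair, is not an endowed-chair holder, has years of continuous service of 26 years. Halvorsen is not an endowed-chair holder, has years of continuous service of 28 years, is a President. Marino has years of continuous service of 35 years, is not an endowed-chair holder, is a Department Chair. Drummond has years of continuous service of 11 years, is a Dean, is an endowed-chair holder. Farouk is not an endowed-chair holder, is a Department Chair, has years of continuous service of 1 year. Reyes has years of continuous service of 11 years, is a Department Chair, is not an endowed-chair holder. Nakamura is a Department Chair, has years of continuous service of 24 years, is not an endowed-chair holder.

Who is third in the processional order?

By current position: Halvorsen (President); then Drummond (Dean); then Marino, Harlow, Nakamura, Reyes and Farouk (Department Chair).
Marino, Harlow, Nakamura, Reyes and Farouk are each not an endowed-chair holder, so the next rule applies.
Among Marino, Harlow, Nakamura, Reyes and Farouk, by years of continuous service (higher first): Marino (35 years) before Harlow (26 years) before Nakamura (24 years) before Reyes (11 years) before Farouk (1 year).
Order: Halvorsen, Drummond, Marino, Harlow, Nakamura, Reyes, Farouk.

Marino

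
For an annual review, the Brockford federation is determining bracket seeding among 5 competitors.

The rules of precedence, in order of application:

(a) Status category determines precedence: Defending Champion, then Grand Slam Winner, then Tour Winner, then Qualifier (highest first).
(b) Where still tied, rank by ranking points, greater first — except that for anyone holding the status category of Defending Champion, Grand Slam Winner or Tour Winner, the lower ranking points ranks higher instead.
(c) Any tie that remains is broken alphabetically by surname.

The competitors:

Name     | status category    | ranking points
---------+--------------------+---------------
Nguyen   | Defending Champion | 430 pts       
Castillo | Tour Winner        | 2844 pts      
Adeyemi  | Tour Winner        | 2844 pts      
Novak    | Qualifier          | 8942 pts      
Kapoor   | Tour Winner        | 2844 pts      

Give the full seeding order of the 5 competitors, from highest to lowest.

Nguyen, Adeyemi, Castillo, Kapoor, Novak

By status category: Nguyen (Defending Champion); then Adeyemi, Castillo and Kapoor (Tour Winner); then Novak (Qualifier).
Adeyemi, Castillo and Kapoor all have ranking points 2844 pts, so the next rule applies.
Among Adeyemi, Castillo and Kapoor, alphabetically by surname: Adeyemi before Castillo before Kapoor.
Full order: Nguyen, Adeyemi, Castillo, Kapoor, Novak.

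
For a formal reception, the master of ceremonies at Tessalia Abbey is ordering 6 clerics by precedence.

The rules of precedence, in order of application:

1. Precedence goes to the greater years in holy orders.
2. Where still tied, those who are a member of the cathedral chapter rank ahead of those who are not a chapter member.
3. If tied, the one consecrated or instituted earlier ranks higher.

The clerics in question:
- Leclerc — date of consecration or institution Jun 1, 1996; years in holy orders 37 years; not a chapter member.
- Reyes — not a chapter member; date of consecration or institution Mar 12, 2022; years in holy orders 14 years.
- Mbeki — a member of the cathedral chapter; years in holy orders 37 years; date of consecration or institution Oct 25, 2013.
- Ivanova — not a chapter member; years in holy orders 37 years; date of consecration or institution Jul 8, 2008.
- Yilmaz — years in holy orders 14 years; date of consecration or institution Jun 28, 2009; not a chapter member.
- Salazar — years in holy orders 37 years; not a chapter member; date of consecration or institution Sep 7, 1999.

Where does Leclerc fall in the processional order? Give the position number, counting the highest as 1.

By years in holy orders (higher first): Mbeki, Leclerc, Salazar and Ivanova (each 37 years); then Yilmaz and Reyes (both 14 years).
Among Mbeki, Leclerc, Salazar and Ivanova, a member of the cathedral chapter before not a chapter member: Mbeki (a member of the cathedral chapter) before Leclerc, Salazar and Ivanova (not a chapter member).
Among Leclerc, Salazar and Ivanova, by date of consecration or institution (earlier first): Leclerc (Jun 1, 1996) before Salazar (Sep 7, 1999) before Ivanova (Jul 8, 2008).
Yilmaz and Reyes are each not a chapter member, so the next rule applies.
Among Yilmaz and Reyes, by date of consecration or institution (earlier first): Yilmaz (Jun 28, 2009) before Reyes (Mar 12, 2022).
Order: Mbeki, Leclerc, Salazar, Ivanova, Yilmaz, Reyes. So position 2.

2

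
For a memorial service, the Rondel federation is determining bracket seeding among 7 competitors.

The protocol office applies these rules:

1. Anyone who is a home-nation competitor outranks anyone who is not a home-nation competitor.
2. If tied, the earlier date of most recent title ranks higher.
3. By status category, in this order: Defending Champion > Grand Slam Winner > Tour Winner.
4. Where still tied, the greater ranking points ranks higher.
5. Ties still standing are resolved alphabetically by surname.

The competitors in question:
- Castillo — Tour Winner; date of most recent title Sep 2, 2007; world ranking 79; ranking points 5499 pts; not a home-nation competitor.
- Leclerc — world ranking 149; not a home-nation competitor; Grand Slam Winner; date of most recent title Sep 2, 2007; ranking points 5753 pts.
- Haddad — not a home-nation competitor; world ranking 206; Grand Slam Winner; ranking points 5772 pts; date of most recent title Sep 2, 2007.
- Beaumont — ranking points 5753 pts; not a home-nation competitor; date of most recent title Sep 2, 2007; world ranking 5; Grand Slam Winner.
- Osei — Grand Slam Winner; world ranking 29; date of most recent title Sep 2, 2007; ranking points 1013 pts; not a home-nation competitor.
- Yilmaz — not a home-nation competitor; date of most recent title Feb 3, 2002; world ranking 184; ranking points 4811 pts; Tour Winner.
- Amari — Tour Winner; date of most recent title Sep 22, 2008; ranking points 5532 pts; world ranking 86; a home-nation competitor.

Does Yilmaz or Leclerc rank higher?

By the first rule: Amari (a home-nation competitor); then Yilmaz, Haddad, Beaumont, Leclerc, Osei and Castillo (each not a home-nation competitor).
Among Yilmaz, Haddad, Beaumont, Leclerc, Osei and Castillo, by date of most recent title (earlier first): Yilmaz (Feb 3, 2002) before Haddad, Beaumont, Leclerc, Osei and Castillo (Sep 2, 2007).
Among Haddad, Beaumont, Leclerc, Osei and Castillo, by status category: Haddad, Beaumont, Leclerc and Osei (Grand Slam Winner) before Castillo (Tour Winner).
Among Haddad, Beaumont, Leclerc and Osei, by ranking points (higher first): Haddad (5772 pts) before Beaumont and Leclerc (5753 pts) before Osei (1013 pts).
Among Beaumont and Leclerc, alphabetically by surname: Beaumont before Leclerc.
So Yilmaz takes precedence.

Yilmaz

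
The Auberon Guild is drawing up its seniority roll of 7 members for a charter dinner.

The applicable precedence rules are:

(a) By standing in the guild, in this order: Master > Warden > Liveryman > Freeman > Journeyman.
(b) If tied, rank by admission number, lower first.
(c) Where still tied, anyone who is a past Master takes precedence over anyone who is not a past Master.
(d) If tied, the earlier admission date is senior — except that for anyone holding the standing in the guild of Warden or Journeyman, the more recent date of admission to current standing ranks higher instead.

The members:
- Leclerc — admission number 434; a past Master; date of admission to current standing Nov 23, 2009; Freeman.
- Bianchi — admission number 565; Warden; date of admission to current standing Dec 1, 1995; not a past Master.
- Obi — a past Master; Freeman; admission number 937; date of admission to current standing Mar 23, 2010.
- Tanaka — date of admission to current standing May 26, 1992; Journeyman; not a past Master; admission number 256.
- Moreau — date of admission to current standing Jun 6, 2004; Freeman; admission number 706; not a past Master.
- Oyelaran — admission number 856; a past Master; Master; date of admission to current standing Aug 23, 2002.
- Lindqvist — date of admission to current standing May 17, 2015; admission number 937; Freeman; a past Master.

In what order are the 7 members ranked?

Oyelaran, Bianchi, Leclerc, Moreau, Obi, Lindqvist, Tanaka

By standing in the guild: Oyelaran (Master); then Bianchi (Warden); then Leclerc, Moreau, Obi and Lindqvist (Freeman); then Tanaka (Journeyman).
Among Leclerc, Moreau, Obi and Lindqvist, by admission number (lower first): Leclerc (434) before Moreau (706) before Obi and Lindqvist (937).
Obi and Lindqvist are each a past Master, so the next rule applies.
Among Obi and Lindqvist, by date of admission to current standing (earlier first): Obi (Mar 23, 2010) before Lindqvist (May 17, 2015).
Full order: Oyelaran, Bianchi, Leclerc, Moreau, Obi, Lindqvist, Tanaka.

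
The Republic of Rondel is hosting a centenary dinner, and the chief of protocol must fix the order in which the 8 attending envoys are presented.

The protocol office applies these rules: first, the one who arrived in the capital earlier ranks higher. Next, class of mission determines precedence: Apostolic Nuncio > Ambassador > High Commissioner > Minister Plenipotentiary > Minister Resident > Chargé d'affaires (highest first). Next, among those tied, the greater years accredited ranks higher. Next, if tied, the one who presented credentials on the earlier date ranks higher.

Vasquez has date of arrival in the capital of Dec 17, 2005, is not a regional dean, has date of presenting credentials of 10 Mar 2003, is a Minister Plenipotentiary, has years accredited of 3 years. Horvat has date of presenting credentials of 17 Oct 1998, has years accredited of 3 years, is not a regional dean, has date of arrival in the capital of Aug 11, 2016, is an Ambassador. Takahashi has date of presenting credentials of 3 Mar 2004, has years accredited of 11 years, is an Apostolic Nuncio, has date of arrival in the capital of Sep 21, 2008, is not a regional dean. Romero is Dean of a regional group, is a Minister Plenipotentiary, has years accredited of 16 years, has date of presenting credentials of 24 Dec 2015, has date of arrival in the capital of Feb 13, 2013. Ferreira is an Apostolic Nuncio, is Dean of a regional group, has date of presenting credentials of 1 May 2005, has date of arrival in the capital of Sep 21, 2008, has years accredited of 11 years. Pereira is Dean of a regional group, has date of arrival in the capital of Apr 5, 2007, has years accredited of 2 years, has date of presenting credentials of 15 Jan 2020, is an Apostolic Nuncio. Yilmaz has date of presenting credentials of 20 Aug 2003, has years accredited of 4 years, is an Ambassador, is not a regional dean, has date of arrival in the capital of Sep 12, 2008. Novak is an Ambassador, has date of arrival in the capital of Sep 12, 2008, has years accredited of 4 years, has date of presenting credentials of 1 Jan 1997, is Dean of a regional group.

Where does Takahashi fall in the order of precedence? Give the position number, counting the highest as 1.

By date of arrival in the capital (earlier first): Vasquez (Dec 17, 2005); then Pereira (Apr 5, 2007); then Novak and Yilmaz (both Sep 12, 2008); then Takahashi and Ferreira (both Sep 21, 2008); then Romero (Feb 13, 2013); then Horvat (Aug 11, 2016).
Novak and Yilmaz are each Ambassador, so the next rule applies.
Novak and Yilmaz both have years accredited 4 years, so the next rule applies.
Among Novak and Yilmaz, by date of presenting credentials (earlier first): Novak (1 Jan 1997) before Yilmaz (20 Aug 2003).
Takahashi and Ferreira are each Apostolic Nuncio, so the next rule applies.
Takahashi and Ferreira both have years accredited 11 years, so the next rule applies.
Among Takahashi and Ferreira, by date of presenting credentials (earlier first): Takahashi (3 Mar 2004) before Ferreira (1 May 2005).
Order: Vasquez, Pereira, Novak, Yilmaz, Takahashi, Ferreira, Romero, Horvat. So position 5.

5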